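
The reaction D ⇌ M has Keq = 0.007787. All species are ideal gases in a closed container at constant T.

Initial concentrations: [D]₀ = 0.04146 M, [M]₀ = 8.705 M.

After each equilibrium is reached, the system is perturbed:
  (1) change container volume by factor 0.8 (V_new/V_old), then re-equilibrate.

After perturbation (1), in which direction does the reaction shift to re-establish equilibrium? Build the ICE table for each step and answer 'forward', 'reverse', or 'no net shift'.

Q₀ = 210 vs Keq = 0.007787 ⇒ Q>K, reverse
Step 1:
                  D         M
  I         0.04146     8.705
  C           8.637    -8.637
  E           8.679   0.06758
  solve Keq expr → x = -8.637; check Q = 0.007787
Then change container volume by factor 0.8 (V_new/V_old).
Step 2:
                  D         M
  I           10.85   0.08448
  C               0         0
  E           10.85   0.08448
  solve Keq expr → x = 0; check Q = 0.007787

Direction: no net shift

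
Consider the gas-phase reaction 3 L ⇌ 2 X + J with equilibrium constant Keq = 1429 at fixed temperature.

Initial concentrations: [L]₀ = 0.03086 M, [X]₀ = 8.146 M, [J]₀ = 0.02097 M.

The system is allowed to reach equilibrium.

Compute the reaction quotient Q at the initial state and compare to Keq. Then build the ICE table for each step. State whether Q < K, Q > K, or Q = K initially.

Q₀ = 4.7348e+04 vs Keq = 1429 ⇒ Q>K, reverse
Step 1:
                   L          X          J
  Initial    0.03086      8.146    0.02097
  Change     0.03989   -0.02659    -0.0133
  Equil      0.07075      8.119   0.007675
  solve Keq expr → x = -0.0133; check Q = 1429

Q₀ = 4.7348e+04; Q > K (proceeds reverse)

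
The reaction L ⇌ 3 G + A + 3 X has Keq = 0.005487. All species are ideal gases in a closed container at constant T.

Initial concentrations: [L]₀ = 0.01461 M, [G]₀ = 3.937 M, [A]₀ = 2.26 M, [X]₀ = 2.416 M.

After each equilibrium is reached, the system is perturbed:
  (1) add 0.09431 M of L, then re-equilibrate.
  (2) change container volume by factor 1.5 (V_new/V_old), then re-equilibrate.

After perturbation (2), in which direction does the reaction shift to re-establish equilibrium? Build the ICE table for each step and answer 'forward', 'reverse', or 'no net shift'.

Q₀ = 1.3312e+05 vs Keq = 0.005487 ⇒ Q>K, reverse
Step 1:
                  L         G         A         X
  Initial   0.01461     3.937      2.26     2.416
  Change     0.7757    -2.327   -0.7757    -2.327
  Equil      0.7903      1.61     1.484   0.08881
  solve Keq expr → x = -0.7757; check Q = 0.005487
Then add 0.09431 M of L.
Step 2:
                  L         G         A         X
  Initial    0.8847      1.61     1.484   0.08881
  Change  -0.001054  0.003161  0.001054  0.003161
  Equil      0.8836     1.613     1.485   0.09197
  solve Keq expr → x = 0.001054; check Q = 0.005487
Then change container volume by factor 1.5 (V_new/V_old).
Step 3:
                  L         G         A         X
  Initial    0.5891     1.075    0.9902   0.06131
  Change   -0.02203   0.06608   0.02203   0.06608
  Equil       0.567     1.141     1.012    0.1274
  solve Keq expr → x = 0.02203; check Q = 0.005487

Direction: forward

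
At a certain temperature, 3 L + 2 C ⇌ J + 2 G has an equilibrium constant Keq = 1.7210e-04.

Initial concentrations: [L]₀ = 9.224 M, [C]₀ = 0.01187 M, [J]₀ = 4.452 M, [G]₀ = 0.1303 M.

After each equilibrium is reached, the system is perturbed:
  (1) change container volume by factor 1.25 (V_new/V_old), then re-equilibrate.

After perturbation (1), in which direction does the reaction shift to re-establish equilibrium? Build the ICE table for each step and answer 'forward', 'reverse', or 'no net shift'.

Direction: reverse

Q₀ = 0.6836 vs Keq = 1.7210e-04 ⇒ Q>K, reverse
Step 1:
                   L          C          J          G
  I            9.224    0.01187      4.452     0.1303
  C           0.1629     0.1086   -0.05431    -0.1086
  E            9.387     0.1205      4.398    0.02168
  solve Keq expr → x = -0.05431; check Q = 1.7210e-04
Then change container volume by factor 1.25 (V_new/V_old).
Step 2:
                   L          C          J          G
  I             7.51    0.09639      3.518    0.01734
  C         0.004527   0.003018  -0.001509  -0.003018
  E            7.514    0.09941      3.517    0.01432
  solve Keq expr → x = -0.001509; check Q = 1.7210e-04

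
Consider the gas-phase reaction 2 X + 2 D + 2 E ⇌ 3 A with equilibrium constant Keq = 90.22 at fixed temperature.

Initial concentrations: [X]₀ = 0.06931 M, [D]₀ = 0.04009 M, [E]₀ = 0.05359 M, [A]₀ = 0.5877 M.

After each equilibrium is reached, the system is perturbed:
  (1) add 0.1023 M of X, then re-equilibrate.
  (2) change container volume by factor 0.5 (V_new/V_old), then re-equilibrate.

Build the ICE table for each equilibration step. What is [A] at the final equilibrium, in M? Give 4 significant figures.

Q₀ = 9.1545e+06 vs Keq = 90.22 ⇒ Q>K, reverse
Step 1:
                   X          D          E          A
  Initial    0.06931    0.04009    0.05359     0.5877
  Change      0.1995     0.1995     0.1995    -0.2993
  Equil       0.2688     0.2396     0.2531     0.2884
  solve Keq expr → x = -0.09977; check Q = 90.22
Then add 0.1023 M of X.
Step 2:
                   X          D          E          A
  Initial     0.3711     0.2396     0.2531     0.2884
  Change    -0.01729   -0.01729   -0.01729    0.02593
  Equil       0.3539     0.2223     0.2358     0.3143
  solve Keq expr → x = 0.008644; check Q = 90.22
Then change container volume by factor 0.5 (V_new/V_old).
Step 3:
                   X          D          E          A
  Initial     0.7077     0.4447     0.4717     0.6287
  Change     -0.1072    -0.1072    -0.1072     0.1608
  Equil       0.6005     0.3375     0.3645     0.7895
  solve Keq expr → x = 0.05361; check Q = 90.22

[A]_eq = 0.7895 M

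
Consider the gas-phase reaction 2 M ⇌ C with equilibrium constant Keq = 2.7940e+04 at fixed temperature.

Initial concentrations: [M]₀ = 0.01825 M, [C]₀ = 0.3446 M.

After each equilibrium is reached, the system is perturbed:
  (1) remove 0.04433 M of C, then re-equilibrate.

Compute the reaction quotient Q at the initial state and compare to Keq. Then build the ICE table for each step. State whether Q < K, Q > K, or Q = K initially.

Q₀ = 1035 vs Keq = 2.7940e+04 ⇒ Q<K, forward
Step 1:
                  M         C
  Initial   0.01825    0.3446
  Change    -0.0147   0.00735
  Equil    0.003549     0.352
  solve Keq expr → x = 0.00735; check Q = 2.7940e+04
Then remove 0.04433 M of C.
Step 2:
                  M         C
  Initial  0.003549    0.3076
  Change  -2.3042e-04 1.1521e-04
  Equil    0.003319    0.3077
  solve Keq expr → x = 1.1521e-04; check Q = 2.7940e+04

Q₀ = 1035; Q < K (proceeds forward)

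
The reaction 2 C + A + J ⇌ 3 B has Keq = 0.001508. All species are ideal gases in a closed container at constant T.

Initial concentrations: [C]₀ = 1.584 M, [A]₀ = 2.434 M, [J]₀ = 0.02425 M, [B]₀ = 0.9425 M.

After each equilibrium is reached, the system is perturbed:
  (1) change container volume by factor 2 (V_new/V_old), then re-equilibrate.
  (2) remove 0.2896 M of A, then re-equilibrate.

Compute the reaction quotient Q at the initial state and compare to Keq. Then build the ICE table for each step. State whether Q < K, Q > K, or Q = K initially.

Q₀ = 5.653; Q > K (proceeds reverse)

Q₀ = 5.653 vs Keq = 0.001508 ⇒ Q>K, reverse
Step 1:
                    C           A           J           B
  Initial       1.584       2.434     0.02425      0.9425
  Change       0.5141      0.2571      0.2571     -0.7712
  Equil         2.098       2.691      0.2813      0.1713
  solve Keq expr → x = -0.2571; check Q = 0.001508
Then change container volume by factor 2 (V_new/V_old).
Step 2:
                    C           A           J           B
  Initial       1.049       1.346      0.1407     0.08564
  Change      0.01083    0.005414    0.005414    -0.01624
  Equil          1.06       1.351      0.1461      0.0694
  solve Keq expr → x = -0.005414; check Q = 0.001508
Then remove 0.2896 M of A.
Step 3:
                    C           A           J           B
  Initial        1.06       1.061      0.1461      0.0694
  Change     0.003304    0.001652    0.001652   -0.004956
  Equil         1.063       1.063      0.1477     0.06445
  solve Keq expr → x = -0.001652; check Q = 0.001508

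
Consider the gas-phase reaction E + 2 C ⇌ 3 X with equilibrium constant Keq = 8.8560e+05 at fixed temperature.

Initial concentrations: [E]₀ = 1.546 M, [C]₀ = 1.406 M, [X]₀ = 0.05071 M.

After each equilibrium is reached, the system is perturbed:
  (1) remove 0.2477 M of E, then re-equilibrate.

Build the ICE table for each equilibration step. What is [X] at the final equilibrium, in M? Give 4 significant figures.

Q₀ = 4.2668e-05 vs Keq = 8.8560e+05 ⇒ Q<K, forward
Step 1:
                    E           C           X
  init          1.546       1.406     0.05071
  Δ           -0.7012      -1.402       2.104
  eq           0.8448    0.003655       2.154
  solve Keq expr → x = 0.7012; check Q = 8.8560e+05
Then remove 0.2477 M of E.
Step 2:
                    E           C           X
  init         0.5971    0.003655       2.154
  Δ        3.4409e-04  6.8818e-04   -0.001032
  eq           0.5975    0.004344       2.153
  solve Keq expr → x = -3.4409e-04; check Q = 8.8560e+05

[X]_eq = 2.153 M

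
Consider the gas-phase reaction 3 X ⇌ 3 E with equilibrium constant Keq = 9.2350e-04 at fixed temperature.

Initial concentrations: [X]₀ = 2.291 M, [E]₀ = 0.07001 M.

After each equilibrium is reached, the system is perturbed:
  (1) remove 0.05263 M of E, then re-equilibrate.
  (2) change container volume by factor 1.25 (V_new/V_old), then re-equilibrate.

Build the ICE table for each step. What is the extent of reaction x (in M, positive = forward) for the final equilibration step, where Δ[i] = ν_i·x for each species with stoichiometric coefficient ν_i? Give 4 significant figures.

x = 0 M

Q₀ = 2.8537e-05 vs Keq = 9.2350e-04 ⇒ Q<K, forward
Step 1:
                   X          E
  Initial      2.291    0.07001
  Change     -0.1395     0.1395
  Equil        2.151     0.2095
  solve Keq expr → x = 0.0465; check Q = 9.2350e-04
Then remove 0.05263 M of E.
Step 2:
                   X          E
  Initial      2.151     0.1569
  Change    -0.04796    0.04796
  Equil        2.104     0.2048
  solve Keq expr → x = 0.01599; check Q = 9.2350e-04
Then change container volume by factor 1.25 (V_new/V_old).
Step 3:
                   X          E
  Initial      1.683     0.1639
  Change           0          0
  Equil        1.683     0.1639
  solve Keq expr → x = 0; check Q = 9.2350e-04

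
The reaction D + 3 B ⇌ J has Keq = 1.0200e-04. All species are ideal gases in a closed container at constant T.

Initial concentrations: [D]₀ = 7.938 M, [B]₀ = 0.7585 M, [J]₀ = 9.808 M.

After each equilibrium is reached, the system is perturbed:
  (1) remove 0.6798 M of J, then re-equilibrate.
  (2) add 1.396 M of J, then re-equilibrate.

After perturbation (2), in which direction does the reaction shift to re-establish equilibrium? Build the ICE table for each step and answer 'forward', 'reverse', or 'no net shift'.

Q₀ = 2.831 vs Keq = 1.0200e-04 ⇒ Q>K, reverse
Step 1:
                  D         B         J
  init        7.938    0.7585     9.808
  Δ           4.917     14.75    -4.917
  eq          12.85     15.51     4.891
  solve Keq expr → x = -4.917; check Q = 1.0200e-04
Then remove 0.6798 M of J.
Step 2:
                  D         B         J
  init        12.85     15.51     4.211
  Δ         -0.1661   -0.4982    0.1661
  eq          12.69     15.01     4.377
  solve Keq expr → x = 0.1661; check Q = 1.0200e-04
Then add 1.396 M of J.
Step 3:
                  D         B         J
  init        12.69     15.01     5.773
  Δ          0.3308    0.9924   -0.3308
  eq          13.02        16     5.443
  solve Keq expr → x = -0.3308; check Q = 1.0200e-04

Direction: reverse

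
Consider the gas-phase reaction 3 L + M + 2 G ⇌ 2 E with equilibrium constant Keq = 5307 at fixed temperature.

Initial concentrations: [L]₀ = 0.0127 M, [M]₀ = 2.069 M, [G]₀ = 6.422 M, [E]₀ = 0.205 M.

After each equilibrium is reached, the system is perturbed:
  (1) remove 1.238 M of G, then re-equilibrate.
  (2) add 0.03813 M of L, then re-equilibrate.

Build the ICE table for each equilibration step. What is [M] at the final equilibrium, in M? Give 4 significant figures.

[M]_eq = 2.054 M

Q₀ = 240.4 vs Keq = 5307 ⇒ Q<K, forward
Step 1:
                   L          M          G          E
  Initial     0.0127      2.069      6.422      0.205
  Change   -0.008089  -0.002696  -0.005393   0.005393
  Equil     0.004611      2.066      6.417     0.2104
  solve Keq expr → x = 0.002696; check Q = 5307
Then remove 1.238 M of G.
Step 2:
                   L          M          G          E
  Initial   0.004611      2.066      5.179     0.2104
  Change  6.9995e-04 2.3332e-04 4.6663e-04 -4.6663e-04
  Equil     0.005311      2.067      5.179     0.2099
  solve Keq expr → x = -2.3332e-04; check Q = 5307
Then add 0.03813 M of L.
Step 3:
                   L          M          G          E
  Initial    0.04344      2.067      5.179     0.2099
  Change    -0.03768   -0.01256   -0.02512    0.02512
  Equil     0.005757      2.054      5.154      0.235
  solve Keq expr → x = 0.01256; check Q = 5307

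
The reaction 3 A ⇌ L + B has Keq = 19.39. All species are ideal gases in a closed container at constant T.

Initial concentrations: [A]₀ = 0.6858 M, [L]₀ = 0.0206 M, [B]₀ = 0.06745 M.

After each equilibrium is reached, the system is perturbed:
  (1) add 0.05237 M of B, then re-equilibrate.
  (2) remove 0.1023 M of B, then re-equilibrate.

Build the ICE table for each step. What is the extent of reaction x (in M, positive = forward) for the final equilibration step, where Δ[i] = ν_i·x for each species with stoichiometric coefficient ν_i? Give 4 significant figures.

x = 0.005533 M

Q₀ = 0.004308 vs Keq = 19.39 ⇒ Q<K, forward
Step 1:
                  A         L         B
  Initial    0.6858    0.0206   0.06745
  Change    -0.5479    0.1826    0.1826
  Equil      0.1379    0.2032    0.2501
  solve Keq expr → x = 0.1826; check Q = 19.39
Then add 0.05237 M of B.
Step 2:
                  A         L         B
  Initial    0.1379    0.2032    0.3025
  Change   0.007951  -0.00265  -0.00265
  Equil      0.1458    0.2006    0.2998
  solve Keq expr → x = -0.00265; check Q = 19.39
Then remove 0.1023 M of B.
Step 3:
                  A         L         B
  Initial    0.1458    0.2006    0.1975
  Change    -0.0166  0.005533  0.005533
  Equil      0.1292    0.2061     0.203
  solve Keq expr → x = 0.005533; check Q = 19.39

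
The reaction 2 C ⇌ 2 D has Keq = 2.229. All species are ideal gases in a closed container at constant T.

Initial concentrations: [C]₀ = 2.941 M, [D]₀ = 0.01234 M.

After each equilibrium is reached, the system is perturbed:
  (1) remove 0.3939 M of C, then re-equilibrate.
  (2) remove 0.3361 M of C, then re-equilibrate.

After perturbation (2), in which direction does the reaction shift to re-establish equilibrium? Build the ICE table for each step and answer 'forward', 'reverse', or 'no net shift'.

Direction: reverse

Q₀ = 1.7605e-05 vs Keq = 2.229 ⇒ Q<K, forward
Step 1:
                   C          D
  Initial      2.941    0.01234
  Change      -1.756      1.756
  Equil        1.185      1.769
  solve Keq expr → x = 0.8782; check Q = 2.229
Then remove 0.3939 M of C.
Step 2:
                   C          D
  Initial     0.7908      1.769
  Change      0.2359    -0.2359
  Equil        1.027      1.533
  solve Keq expr → x = -0.1179; check Q = 2.229
Then remove 0.3361 M of C.
Step 3:
                   C          D
  Initial     0.6906      1.533
  Change      0.2013    -0.2013
  Equil       0.8918      1.332
  solve Keq expr → x = -0.1006; check Q = 2.229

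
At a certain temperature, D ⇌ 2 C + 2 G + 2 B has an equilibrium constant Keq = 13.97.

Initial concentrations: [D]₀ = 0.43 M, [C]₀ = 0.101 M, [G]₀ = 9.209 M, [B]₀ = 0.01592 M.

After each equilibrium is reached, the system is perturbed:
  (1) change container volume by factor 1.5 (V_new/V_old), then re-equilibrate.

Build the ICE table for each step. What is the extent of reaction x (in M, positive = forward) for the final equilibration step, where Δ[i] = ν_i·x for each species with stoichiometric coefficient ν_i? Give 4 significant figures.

x = 0.0645 M

Q₀ = 5.0990e-04 vs Keq = 13.97 ⇒ Q<K, forward
Step 1:
                    D           C           G           B
  init           0.43       0.101       9.209     0.01592
  Δ           -0.1902      0.3805      0.3805      0.3805
  eq           0.2398      0.4815       9.589      0.3964
  solve Keq expr → x = 0.1902; check Q = 13.97
Then change container volume by factor 1.5 (V_new/V_old).
Step 2:
                    D           C           G           B
  init         0.1598       0.321       6.393      0.2643
  Δ           -0.0645       0.129       0.129       0.129
  eq          0.09534        0.45       6.522      0.3933
  solve Keq expr → x = 0.0645; check Q = 13.97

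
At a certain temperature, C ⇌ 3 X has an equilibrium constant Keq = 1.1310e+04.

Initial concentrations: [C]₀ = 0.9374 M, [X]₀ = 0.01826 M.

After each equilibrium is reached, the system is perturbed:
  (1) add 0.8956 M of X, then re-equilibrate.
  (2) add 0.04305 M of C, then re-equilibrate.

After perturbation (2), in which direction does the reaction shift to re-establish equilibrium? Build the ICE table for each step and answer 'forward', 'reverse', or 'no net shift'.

Q₀ = 6.4950e-06 vs Keq = 1.1310e+04 ⇒ Q<K, forward
Step 1:
                    C           X
  I            0.9374     0.01826
  C           -0.9354       2.806
  E          0.001992       2.824
  solve Keq expr → x = 0.9354; check Q = 1.1310e+04
Then add 0.8956 M of X.
Step 2:
                    C           X
  I          0.001992        3.72
  C          0.002532   -0.007595
  E          0.004524       3.712
  solve Keq expr → x = -0.002532; check Q = 1.1310e+04
Then add 0.04305 M of C.
Step 3:
                    C           X
  I           0.04757       3.712
  C          -0.04257      0.1277
  E          0.005007        3.84
  solve Keq expr → x = 0.04257; check Q = 1.1310e+04

Direction: forward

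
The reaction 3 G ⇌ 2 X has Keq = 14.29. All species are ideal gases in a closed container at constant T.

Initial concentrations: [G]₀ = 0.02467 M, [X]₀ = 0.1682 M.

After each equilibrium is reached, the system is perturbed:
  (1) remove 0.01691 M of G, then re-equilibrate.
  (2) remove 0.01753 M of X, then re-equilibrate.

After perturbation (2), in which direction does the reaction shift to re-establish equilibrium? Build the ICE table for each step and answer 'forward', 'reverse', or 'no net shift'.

Q₀ = 1884 vs Keq = 14.29 ⇒ Q>K, reverse
Step 1:
                   G          X
  I          0.02467     0.1682
  C          0.07469    -0.0498
  E          0.09936     0.1184
  solve Keq expr → x = -0.0249; check Q = 14.29
Then remove 0.01691 M of G.
Step 2:
                   G          X
  I          0.08245     0.1184
  C          0.01228  -0.008184
  E          0.09473     0.1102
  solve Keq expr → x = -0.004092; check Q = 14.29
Then remove 0.01753 M of X.
Step 3:
                   G          X
  I          0.09473    0.09269
  C        -0.007373   0.004916
  E          0.08736     0.0976
  solve Keq expr → x = 0.002458; check Q = 14.29

Direction: forward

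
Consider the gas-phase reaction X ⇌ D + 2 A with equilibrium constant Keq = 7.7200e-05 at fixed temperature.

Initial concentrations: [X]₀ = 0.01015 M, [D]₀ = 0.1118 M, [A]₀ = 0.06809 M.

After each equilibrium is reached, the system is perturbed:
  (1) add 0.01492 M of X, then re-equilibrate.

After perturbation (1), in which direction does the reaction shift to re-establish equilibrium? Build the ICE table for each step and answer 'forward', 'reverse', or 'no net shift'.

Q₀ = 0.05107 vs Keq = 7.7200e-05 ⇒ Q>K, reverse
Step 1:
                   X          D          A
  I          0.01015     0.1118    0.06809
  C          0.03091   -0.03091   -0.06183
  E          0.04106    0.08089    0.00626
  solve Keq expr → x = -0.03091; check Q = 7.7200e-05
Then add 0.01492 M of X.
Step 2:
                   X          D          A
  I          0.05598    0.08089    0.00626
  C       -4.9728e-04 4.9728e-04 9.9456e-04
  E          0.05549    0.08138   0.007255
  solve Keq expr → x = 4.9728e-04; check Q = 7.7200e-05

Direction: forward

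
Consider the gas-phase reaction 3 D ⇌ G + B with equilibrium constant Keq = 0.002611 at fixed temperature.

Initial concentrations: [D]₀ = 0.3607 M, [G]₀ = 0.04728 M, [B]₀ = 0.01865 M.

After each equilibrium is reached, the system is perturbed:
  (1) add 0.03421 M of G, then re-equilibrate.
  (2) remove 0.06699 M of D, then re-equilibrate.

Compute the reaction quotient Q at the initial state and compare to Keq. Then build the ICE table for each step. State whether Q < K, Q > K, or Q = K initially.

Q₀ = 0.01879; Q > K (proceeds reverse)

Q₀ = 0.01879 vs Keq = 0.002611 ⇒ Q>K, reverse
Step 1:
                   D          G          B
  Initial     0.3607    0.04728    0.01865
  Change     0.04088   -0.01363   -0.01363
  Equil       0.4016    0.03365   0.005024
  solve Keq expr → x = -0.01363; check Q = 0.002611
Then add 0.03421 M of G.
Step 2:
                   D          G          B
  Initial     0.4016    0.06786   0.005024
  Change    0.006927  -0.002309  -0.002309
  Equil       0.4085    0.06556   0.002715
  solve Keq expr → x = -0.002309; check Q = 0.002611
Then remove 0.06699 M of D.
Step 3:
                   D          G          B
  Initial     0.3415    0.06556   0.002715
  Change    0.003172  -0.001057  -0.001057
  Equil       0.3447     0.0645   0.001658
  solve Keq expr → x = -0.001057; check Q = 0.002611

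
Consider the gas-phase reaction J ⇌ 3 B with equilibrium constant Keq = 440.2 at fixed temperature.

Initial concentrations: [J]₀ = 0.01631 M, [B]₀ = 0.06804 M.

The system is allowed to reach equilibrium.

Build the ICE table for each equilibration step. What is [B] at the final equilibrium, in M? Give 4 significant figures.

[B]_eq = 0.117 M

Q₀ = 0.01931 vs Keq = 440.2 ⇒ Q<K, forward
Step 1:
                    J           B
  I           0.01631     0.06804
  C          -0.01631     0.04892
  E        3.6346e-06       0.117
  solve Keq expr → x = 0.01631; check Q = 440.2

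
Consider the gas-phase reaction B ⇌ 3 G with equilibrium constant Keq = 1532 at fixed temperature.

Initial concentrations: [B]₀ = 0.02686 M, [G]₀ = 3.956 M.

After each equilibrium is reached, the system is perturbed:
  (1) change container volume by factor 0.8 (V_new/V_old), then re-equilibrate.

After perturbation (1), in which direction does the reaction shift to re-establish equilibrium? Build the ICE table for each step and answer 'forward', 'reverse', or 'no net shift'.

Q₀ = 2305 vs Keq = 1532 ⇒ Q>K, reverse
Step 1:
                   B          G
  I          0.02686      3.956
  C          0.01242   -0.03726
  E          0.03928      3.919
  solve Keq expr → x = -0.01242; check Q = 1532
Then change container volume by factor 0.8 (V_new/V_old).
Step 2:
                   B          G
  I           0.0491      4.898
  C          0.02425   -0.07275
  E          0.07335      4.826
  solve Keq expr → x = -0.02425; check Q = 1532

Direction: reverse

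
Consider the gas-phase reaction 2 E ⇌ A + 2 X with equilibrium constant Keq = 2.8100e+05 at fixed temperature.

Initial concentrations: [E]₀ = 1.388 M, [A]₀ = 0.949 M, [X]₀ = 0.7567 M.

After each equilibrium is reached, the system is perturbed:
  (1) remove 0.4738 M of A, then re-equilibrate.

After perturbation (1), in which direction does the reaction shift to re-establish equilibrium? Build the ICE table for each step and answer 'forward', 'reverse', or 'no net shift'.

Direction: forward

Q₀ = 0.2821 vs Keq = 2.8100e+05 ⇒ Q<K, forward
Step 1:
                   E          A          X
  I            1.388      0.949     0.7567
  C           -1.383     0.6914      1.383
  E         0.005169       1.64       2.14
  solve Keq expr → x = 0.6914; check Q = 2.8100e+05
Then remove 0.4738 M of A.
Step 2:
                   E          A          X
  I         0.005169      1.167       2.14
  C       -8.0760e-04 4.0380e-04 8.0760e-04
  E         0.004362      1.167       2.14
  solve Keq expr → x = 4.0380e-04; check Q = 2.8100e+05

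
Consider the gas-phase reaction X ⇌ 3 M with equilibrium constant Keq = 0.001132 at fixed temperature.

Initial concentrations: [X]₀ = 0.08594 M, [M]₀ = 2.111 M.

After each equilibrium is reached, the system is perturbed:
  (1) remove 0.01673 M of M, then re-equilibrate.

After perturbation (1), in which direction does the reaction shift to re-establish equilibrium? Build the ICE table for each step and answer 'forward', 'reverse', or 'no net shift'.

Q₀ = 109.5 vs Keq = 0.001132 ⇒ Q>K, reverse
Step 1:
                    X           M
  I           0.08594       2.111
  C             0.672      -2.016
  E            0.7579     0.09502
  solve Keq expr → x = -0.672; check Q = 0.001132
Then remove 0.01673 M of M.
Step 2:
                    X           M
  I            0.7579     0.07829
  C           -0.0055      0.0165
  E            0.7524     0.09479
  solve Keq expr → x = 0.0055; check Q = 0.001132

Direction: forward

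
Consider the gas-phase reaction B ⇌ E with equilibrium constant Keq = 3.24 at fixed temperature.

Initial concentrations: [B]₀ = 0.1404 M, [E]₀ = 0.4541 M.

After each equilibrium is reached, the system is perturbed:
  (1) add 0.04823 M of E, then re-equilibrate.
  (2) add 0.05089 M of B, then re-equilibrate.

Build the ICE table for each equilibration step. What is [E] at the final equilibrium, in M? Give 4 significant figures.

Q₀ = 3.234 vs Keq = 3.24 ⇒ Q<K, forward
Step 1:
                   B          E
  I           0.1404     0.4541
  C       -1.8774e-04 1.8774e-04
  E           0.1402     0.4543
  solve Keq expr → x = 1.8774e-04; check Q = 3.24
Then add 0.04823 M of E.
Step 2:
                   B          E
  I           0.1402     0.5025
  C          0.01138   -0.01138
  E           0.1516     0.4911
  solve Keq expr → x = -0.01138; check Q = 3.24
Then add 0.05089 M of B.
Step 3:
                   B          E
  I           0.2025     0.4911
  C         -0.03889    0.03889
  E           0.1636       0.53
  solve Keq expr → x = 0.03889; check Q = 3.24

[E]_eq = 0.53 M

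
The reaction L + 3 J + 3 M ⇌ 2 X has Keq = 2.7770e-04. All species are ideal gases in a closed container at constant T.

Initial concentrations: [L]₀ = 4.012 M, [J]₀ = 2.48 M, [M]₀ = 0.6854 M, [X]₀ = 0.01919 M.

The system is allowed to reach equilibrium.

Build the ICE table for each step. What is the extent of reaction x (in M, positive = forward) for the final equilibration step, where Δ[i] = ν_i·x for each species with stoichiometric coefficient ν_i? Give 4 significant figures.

Q₀ = 1.8690e-05 vs Keq = 2.7770e-04 ⇒ Q<K, forward
Step 1:
                   L          J          M          X
  init         4.012       2.48     0.6854    0.01919
  Δ         -0.02109   -0.06328   -0.06328    0.04218
  eq           3.991      2.417     0.6221    0.06137
  solve Keq expr → x = 0.02109; check Q = 2.7770e-04

x = 0.02109 M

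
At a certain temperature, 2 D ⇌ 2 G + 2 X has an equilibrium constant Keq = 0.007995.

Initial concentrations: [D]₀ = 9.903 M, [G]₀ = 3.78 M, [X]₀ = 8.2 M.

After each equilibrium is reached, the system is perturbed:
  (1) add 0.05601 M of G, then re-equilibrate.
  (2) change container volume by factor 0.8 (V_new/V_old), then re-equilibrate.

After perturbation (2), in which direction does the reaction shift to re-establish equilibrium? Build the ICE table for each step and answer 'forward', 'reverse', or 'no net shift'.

Q₀ = 9.797 vs Keq = 0.007995 ⇒ Q>K, reverse
Step 1:
                    D           G           X
  Initial       9.903        3.78         8.2
  Change        3.523      -3.523      -3.523
  Equil         13.43      0.2567       4.677
  solve Keq expr → x = -1.762; check Q = 0.007995
Then add 0.05601 M of G.
Step 2:
                    D           G           X
  Initial       13.43      0.3127       4.677
  Change      0.05211    -0.05211    -0.05211
  Equil         13.48      0.2606       4.625
  solve Keq expr → x = -0.02605; check Q = 0.007995
Then change container volume by factor 0.8 (V_new/V_old).
Step 3:
                    D           G           X
  Initial       16.85      0.3258       5.781
  Change      0.06139    -0.06139    -0.06139
  Equil         16.91      0.2644       5.719
  solve Keq expr → x = -0.0307; check Q = 0.007995

Direction: reverse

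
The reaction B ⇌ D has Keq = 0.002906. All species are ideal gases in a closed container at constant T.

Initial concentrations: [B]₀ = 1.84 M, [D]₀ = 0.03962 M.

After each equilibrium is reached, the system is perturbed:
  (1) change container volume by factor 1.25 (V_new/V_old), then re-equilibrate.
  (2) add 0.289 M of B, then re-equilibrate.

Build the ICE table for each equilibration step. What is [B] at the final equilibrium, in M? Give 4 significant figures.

[B]_eq = 1.788 M

Q₀ = 0.02153 vs Keq = 0.002906 ⇒ Q>K, reverse
Step 1:
                    B           D
  init           1.84     0.03962
  Δ           0.03417    -0.03417
  eq            1.874    0.005446
  solve Keq expr → x = -0.03417; check Q = 0.002906
Then change container volume by factor 1.25 (V_new/V_old).
Step 2:
                    B           D
  init          1.499    0.004357
  Δ                 0           0
  eq            1.499    0.004357
  solve Keq expr → x = 0; check Q = 0.002906
Then add 0.289 M of B.
Step 3:
                    B           D
  init          1.788    0.004357
  Δ       -8.3740e-04  8.3740e-04
  eq            1.788    0.005194
  solve Keq expr → x = 8.3740e-04; check Q = 0.002906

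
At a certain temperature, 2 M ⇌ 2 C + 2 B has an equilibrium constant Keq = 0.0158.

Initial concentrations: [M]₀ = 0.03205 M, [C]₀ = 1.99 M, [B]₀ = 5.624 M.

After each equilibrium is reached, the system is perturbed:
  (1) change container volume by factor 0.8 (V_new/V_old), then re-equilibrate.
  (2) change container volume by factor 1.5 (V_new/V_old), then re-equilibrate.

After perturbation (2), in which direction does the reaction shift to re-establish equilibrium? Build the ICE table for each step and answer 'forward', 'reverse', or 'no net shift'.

Direction: forward

Q₀ = 1.2194e+05 vs Keq = 0.0158 ⇒ Q>K, reverse
Step 1:
                   M          C          B
  I          0.03205       1.99      5.624
  C            1.924     -1.924     -1.924
  E            1.956    0.06643        3.7
  solve Keq expr → x = -0.9618; check Q = 0.0158
Then change container volume by factor 0.8 (V_new/V_old).
Step 2:
                   M          C          B
  I            2.445    0.08304      4.626
  C          0.01594   -0.01594   -0.01594
  E             2.46    0.06709       4.61
  solve Keq expr → x = -0.007971; check Q = 0.0158
Then change container volume by factor 1.5 (V_new/V_old).
Step 3:
                   M          C          B
  I             1.64    0.04473      3.073
  C         -0.02105    0.02105    0.02105
  E            1.619    0.06578      3.094
  solve Keq expr → x = 0.01053; check Q = 0.0158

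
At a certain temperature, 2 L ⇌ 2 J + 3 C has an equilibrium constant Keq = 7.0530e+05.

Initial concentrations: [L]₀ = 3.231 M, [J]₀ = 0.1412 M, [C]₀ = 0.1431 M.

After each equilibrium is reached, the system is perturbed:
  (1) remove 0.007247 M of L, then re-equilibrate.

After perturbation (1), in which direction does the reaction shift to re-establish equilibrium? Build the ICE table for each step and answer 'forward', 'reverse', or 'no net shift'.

Direction: reverse

Q₀ = 5.5965e-06 vs Keq = 7.0530e+05 ⇒ Q<K, forward
Step 1:
                   L          J          C
  Initial      3.231     0.1412     0.1431
  Change      -3.188      3.188      4.782
  Equil      0.04332      3.329      4.925
  solve Keq expr → x = 1.594; check Q = 7.0530e+05
Then remove 0.007247 M of L.
Step 2:
                   L          J          C
  Initial    0.03607      3.329      4.925
  Change    0.007017  -0.007017   -0.01053
  Equil      0.04309      3.322      4.914
  solve Keq expr → x = -0.003509; check Q = 7.0530e+05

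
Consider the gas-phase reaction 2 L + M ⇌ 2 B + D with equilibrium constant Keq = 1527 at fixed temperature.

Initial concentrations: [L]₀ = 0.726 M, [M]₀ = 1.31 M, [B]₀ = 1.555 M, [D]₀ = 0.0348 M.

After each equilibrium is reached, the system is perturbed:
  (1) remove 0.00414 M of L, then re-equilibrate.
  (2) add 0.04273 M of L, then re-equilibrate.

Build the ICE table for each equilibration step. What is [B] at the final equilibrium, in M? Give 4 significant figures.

[B]_eq = 2.282 M

Q₀ = 0.1219 vs Keq = 1527 ⇒ Q<K, forward
Step 1:
                   L          M          B          D
  I            0.726       1.31      1.555     0.0348
  C            -0.69     -0.345       0.69      0.345
  E          0.03604      0.965      2.245     0.3798
  solve Keq expr → x = 0.345; check Q = 1527
Then remove 0.00414 M of L.
Step 2:
                   L          M          B          D
  I           0.0319      0.965      2.245     0.3798
  C         0.003946   0.001973  -0.003946  -0.001973
  E          0.03585      0.967      2.241     0.3778
  solve Keq expr → x = -0.001973; check Q = 1527
Then add 0.04273 M of L.
Step 3:
                   L          M          B          D
  I          0.07858      0.967      2.241     0.3778
  C         -0.04071   -0.02035    0.04071    0.02035
  E          0.03787     0.9466      2.282     0.3982
  solve Keq expr → x = 0.02035; check Q = 1527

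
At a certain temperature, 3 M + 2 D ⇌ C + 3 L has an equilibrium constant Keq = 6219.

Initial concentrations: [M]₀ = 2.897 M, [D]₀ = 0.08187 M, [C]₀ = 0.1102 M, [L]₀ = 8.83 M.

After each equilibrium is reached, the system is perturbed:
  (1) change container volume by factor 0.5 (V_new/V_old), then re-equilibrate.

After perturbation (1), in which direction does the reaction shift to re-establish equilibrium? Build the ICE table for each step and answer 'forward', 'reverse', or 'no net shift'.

Direction: forward

Q₀ = 465.6 vs Keq = 6219 ⇒ Q<K, forward
Step 1:
                    M           D           C           L
  I             2.897     0.08187      0.1102        8.83
  C          -0.08299    -0.05533     0.02766     0.08299
  E             2.814     0.02654      0.1379       8.913
  solve Keq expr → x = 0.02766; check Q = 6219
Then change container volume by factor 0.5 (V_new/V_old).
Step 2:
                    M           D           C           L
  I             5.628     0.05308      0.2757       17.83
  C          -0.02213    -0.01475    0.007376     0.02213
  E             5.606     0.03833      0.2831       17.85
  solve Keq expr → x = 0.007376; check Q = 6219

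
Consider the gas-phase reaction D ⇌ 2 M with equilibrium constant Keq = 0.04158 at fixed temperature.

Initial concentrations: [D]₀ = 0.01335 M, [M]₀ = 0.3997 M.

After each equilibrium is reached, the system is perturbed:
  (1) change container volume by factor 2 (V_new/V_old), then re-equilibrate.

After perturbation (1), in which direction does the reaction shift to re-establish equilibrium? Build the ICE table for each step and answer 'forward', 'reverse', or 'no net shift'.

Direction: forward

Q₀ = 11.97 vs Keq = 0.04158 ⇒ Q>K, reverse
Step 1:
                   D          M
  init       0.01335     0.3997
  Δ           0.1577    -0.3154
  eq           0.171    0.08433
  solve Keq expr → x = -0.1577; check Q = 0.04158
Then change container volume by factor 2 (V_new/V_old).
Step 2:
                   D          M
  init       0.08552    0.04217
  Δ        -0.007411    0.01482
  eq         0.07811    0.05699
  solve Keq expr → x = 0.007411; check Q = 0.04158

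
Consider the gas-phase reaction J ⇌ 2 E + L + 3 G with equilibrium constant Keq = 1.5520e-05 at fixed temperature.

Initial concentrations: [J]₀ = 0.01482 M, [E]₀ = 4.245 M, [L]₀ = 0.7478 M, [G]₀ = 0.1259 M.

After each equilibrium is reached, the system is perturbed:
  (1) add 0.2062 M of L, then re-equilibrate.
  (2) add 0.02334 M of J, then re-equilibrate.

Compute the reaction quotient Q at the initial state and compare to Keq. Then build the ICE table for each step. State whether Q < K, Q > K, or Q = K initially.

Q₀ = 1.815; Q > K (proceeds reverse)

Q₀ = 1.815 vs Keq = 1.5520e-05 ⇒ Q>K, reverse
Step 1:
                   J          E          L          G
  I          0.01482      4.245     0.7478     0.1259
  C          0.04059   -0.08118   -0.04059    -0.1218
  E          0.05541      4.164     0.7072   0.004124
  solve Keq expr → x = -0.04059; check Q = 1.5520e-05
Then add 0.2062 M of L.
Step 2:
                   J          E          L          G
  I          0.05541      4.164     0.9134   0.004124
  C       1.1144e-04 -2.2288e-04 -1.1144e-04 -3.3431e-04
  E          0.05552      4.164     0.9133    0.00379
  solve Keq expr → x = -1.1144e-04; check Q = 1.5520e-05
Then add 0.02334 M of J.
Step 3:
                   J          E          L          G
  I          0.07886      4.164     0.9133    0.00379
  C       -1.5566e-04 3.1133e-04 1.5566e-04 4.6699e-04
  E          0.07871      4.164     0.9135   0.004257
  solve Keq expr → x = 1.5566e-04; check Q = 1.5520e-05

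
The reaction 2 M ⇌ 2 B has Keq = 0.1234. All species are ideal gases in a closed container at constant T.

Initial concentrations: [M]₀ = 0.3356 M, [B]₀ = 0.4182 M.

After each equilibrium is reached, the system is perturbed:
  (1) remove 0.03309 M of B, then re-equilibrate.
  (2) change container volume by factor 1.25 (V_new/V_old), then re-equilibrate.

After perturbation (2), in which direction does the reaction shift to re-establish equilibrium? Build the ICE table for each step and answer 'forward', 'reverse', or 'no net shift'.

Q₀ = 1.553 vs Keq = 0.1234 ⇒ Q>K, reverse
Step 1:
                   M          B
  I           0.3356     0.4182
  C           0.2222    -0.2222
  E           0.5578      0.196
  solve Keq expr → x = -0.1111; check Q = 0.1234
Then remove 0.03309 M of B.
Step 2:
                   M          B
  I           0.5578     0.1629
  C         -0.02449    0.02449
  E           0.5334     0.1874
  solve Keq expr → x = 0.01224; check Q = 0.1234
Then change container volume by factor 1.25 (V_new/V_old).
Step 3:
                   M          B
  I           0.4267     0.1499
  C                0          0
  E           0.4267     0.1499
  solve Keq expr → x = 0; check Q = 0.1234

Direction: no net shift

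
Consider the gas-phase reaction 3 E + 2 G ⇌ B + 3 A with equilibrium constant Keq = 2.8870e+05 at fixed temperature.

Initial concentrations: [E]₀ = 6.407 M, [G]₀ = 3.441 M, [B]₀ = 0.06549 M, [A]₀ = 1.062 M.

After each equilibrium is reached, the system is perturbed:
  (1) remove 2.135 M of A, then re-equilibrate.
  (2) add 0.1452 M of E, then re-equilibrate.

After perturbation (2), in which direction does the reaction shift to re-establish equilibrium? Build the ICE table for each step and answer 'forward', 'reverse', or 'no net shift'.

Q₀ = 2.5189e-05 vs Keq = 2.8870e+05 ⇒ Q<K, forward
Step 1:
                  E         G         B         A
  Initial     6.407     3.441   0.06549     1.062
  Change     -5.122    -3.415     1.707     5.122
  Equil       1.285   0.02617     1.773     6.184
  solve Keq expr → x = 1.707; check Q = 2.8870e+05
Then remove 2.135 M of A.
Step 2:
                  E         G         B         A
  Initial     1.285   0.02617     1.773     4.049
  Change   -0.01784  -0.01189  0.005947   0.01784
  Equil       1.267   0.01428     1.779     4.067
  solve Keq expr → x = 0.005947; check Q = 2.8870e+05
Then add 0.1452 M of E.
Step 3:
                  E         G         B         A
  Initial     1.412   0.01428     1.779     4.067
  Change   -0.00313 -0.002086  0.001043   0.00313
  Equil       1.409   0.01219      1.78      4.07
  solve Keq expr → x = 0.001043; check Q = 2.8870e+05

Direction: forward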